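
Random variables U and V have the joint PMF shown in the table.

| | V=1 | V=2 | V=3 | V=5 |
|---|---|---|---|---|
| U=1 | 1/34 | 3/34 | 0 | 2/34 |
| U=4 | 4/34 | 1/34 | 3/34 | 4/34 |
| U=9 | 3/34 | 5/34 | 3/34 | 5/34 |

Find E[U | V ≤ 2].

96/17

P(V ≤ 2) = 1/2.
Σ U·P over the event = 1·(1/34) + 1·(3/34) + 4·(4/34) + 4·(1/34) + 9·(3/34) + 9·(5/34) = 48/17.
E[U | V ≤ 2] = (48/17) / (1/2) = 96/17.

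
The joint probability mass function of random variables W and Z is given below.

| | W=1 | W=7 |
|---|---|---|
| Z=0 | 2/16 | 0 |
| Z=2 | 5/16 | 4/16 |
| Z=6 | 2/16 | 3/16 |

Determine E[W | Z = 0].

P(Z = 0) = 1/8.
Σ W·P over the event = 1·(2/16) = 1/8.
E[W | Z = 0] = (1/8) / (1/8) = 1.

1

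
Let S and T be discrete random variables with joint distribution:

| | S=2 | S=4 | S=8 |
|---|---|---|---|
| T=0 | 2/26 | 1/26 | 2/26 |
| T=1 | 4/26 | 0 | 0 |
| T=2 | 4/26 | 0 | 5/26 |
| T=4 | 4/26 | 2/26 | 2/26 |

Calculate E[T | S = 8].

P(S = 8) = 9/26.
Σ T·P over the event = 0·(2/26) + 2·(5/26) + 4·(2/26) = 9/13.
E[T | S = 8] = (9/13) / (9/26) = 2.

2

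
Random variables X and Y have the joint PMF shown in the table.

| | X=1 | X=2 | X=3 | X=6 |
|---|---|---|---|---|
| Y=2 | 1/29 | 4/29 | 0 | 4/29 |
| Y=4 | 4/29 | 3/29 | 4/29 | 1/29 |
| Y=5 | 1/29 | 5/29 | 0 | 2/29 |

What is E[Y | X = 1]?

P(X = 1) = 6/29.
Σ Y·P over the event = 2·(1/29) + 4·(4/29) + 5·(1/29) = 23/29.
E[Y | X = 1] = (23/29) / (6/29) = 23/6.

23/6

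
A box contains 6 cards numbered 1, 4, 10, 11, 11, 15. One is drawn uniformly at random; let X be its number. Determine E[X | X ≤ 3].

P(X ≤ 3) = 1/6.
Σ over the event: 1·1/6 = 1/6.
E[X | X ≤ 3] = (1/6) / (1/6) = 1.

1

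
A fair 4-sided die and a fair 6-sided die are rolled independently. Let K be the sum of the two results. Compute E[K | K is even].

P(K is even) = 1/2.
Σ over the event: 2·1/24 + 4·1/8 + 6·1/6 + 8·1/8 + 10·1/24 = 3.
E[K | K is even] = (3) / (1/2) = 6.

6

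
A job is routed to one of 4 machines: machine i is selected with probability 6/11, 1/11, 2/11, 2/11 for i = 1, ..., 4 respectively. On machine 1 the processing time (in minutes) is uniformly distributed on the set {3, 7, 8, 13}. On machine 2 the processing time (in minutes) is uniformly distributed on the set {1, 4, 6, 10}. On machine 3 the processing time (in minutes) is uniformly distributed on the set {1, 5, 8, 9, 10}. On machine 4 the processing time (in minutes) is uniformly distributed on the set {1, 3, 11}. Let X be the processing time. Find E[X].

E[X | machine 1] = (3+7+8+13)/4 = 31/4.
E[X | machine 2] = (1+4+6+10)/4 = 21/4.
E[X | machine 3] = (1+5+8+9+10)/5 = 33/5.
E[X | machine 4] = (1+3+11)/3 = 5.
By the law of total expectation,
E[X] = (6/11)·(31/4) + (1/11)·(21/4) + (2/11)·(33/5) + (2/11)·(5) = 1499/220.

1499/220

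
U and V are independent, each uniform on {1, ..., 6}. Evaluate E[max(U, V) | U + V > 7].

83/15

P(U + V > 7) = 5/12.
Summing max(U,V)·P(x,y) over outcomes with U + V > 7 gives 83/36.
E[max(U, V) | U + V > 7] = (83/36) / (5/12) = 83/15.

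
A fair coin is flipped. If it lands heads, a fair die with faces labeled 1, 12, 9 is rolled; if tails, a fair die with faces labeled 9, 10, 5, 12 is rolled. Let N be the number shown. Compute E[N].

E[N | heads] = (1+12+9)/3 = 22/3.
E[N | tails] = (9+10+5+12)/4 = 9.
E[N] = (1/2)·(22/3) + (1/2)·(9) = 49/6.

49/6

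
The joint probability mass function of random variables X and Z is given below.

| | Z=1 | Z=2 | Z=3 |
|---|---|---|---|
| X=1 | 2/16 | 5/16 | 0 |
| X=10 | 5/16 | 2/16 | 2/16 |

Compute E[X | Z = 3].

10

P(Z = 3) = 1/8.
Σ X·P over the event = 10·(2/16) = 5/4.
E[X | Z = 3] = (5/4) / (1/8) = 10.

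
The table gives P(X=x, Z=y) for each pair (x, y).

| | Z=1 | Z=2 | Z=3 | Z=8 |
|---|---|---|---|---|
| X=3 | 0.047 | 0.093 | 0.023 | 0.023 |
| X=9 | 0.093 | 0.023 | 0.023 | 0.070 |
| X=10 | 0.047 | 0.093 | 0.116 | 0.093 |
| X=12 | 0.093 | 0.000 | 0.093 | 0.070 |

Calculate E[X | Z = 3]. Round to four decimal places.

10.0078

P(Z = 3) = 0.255.
Σ X·P over the event = 3·(0.023) + 9·(0.023) + 10·(0.116) + 12·(0.093) = 2.552.
E[X | Z = 3] = (2.552) / (0.255) = 10.0078.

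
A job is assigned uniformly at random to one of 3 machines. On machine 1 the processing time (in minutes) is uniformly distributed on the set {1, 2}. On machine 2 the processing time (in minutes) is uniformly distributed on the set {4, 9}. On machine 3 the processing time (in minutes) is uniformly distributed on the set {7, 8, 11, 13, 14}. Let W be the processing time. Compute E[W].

31/5

E[W | machine 1] = (1+2)/2 = 3/2.
E[W | machine 2] = (4+9)/2 = 13/2.
E[W | machine 3] = (7+8+11+13+14)/5 = 53/5.
By the law of total expectation,
E[W] = (1/3)·(3/2) + (1/3)·(13/2) + (1/3)·(53/5) = 31/5.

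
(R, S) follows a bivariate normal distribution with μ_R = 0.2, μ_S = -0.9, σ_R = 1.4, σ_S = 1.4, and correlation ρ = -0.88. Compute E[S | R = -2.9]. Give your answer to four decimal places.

1.8280

The regression of S on R has slope ρ·σ_S/σ_R and passes through (μ_R, μ_S).
E[S | R=-2.9] = -0.9 + (-0.88)·(1.4/1.4)·(-2.9 − (0.2)) = -0.9 + (-0.88)·(-3.1) = 1.8280.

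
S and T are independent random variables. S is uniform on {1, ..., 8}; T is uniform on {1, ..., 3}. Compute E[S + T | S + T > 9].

Outcomes with S + T > 9: (7,3), (8,2), (8,3), each with probability 1/24.
E[S + T | S + T > 9] = (10 + 10 + 11) / 3 = 31/3.

31/3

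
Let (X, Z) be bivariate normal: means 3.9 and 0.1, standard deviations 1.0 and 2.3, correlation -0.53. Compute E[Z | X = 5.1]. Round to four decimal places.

-1.3628

For a bivariate normal, E[Z | X=x] = μ_Z + ρ·(σ_Z/σ_X)·(x − μ_X).
E[Z | X=5.1] = 0.1 + (-0.53)·(2.3/1.0)·(5.1 − (3.9)) = 0.1 + (-1.219)·(1.2) = -1.3628.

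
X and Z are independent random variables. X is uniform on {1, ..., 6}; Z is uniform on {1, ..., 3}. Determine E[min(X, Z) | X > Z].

P(X > Z) = 2/3.
Summing min(X,Z)·P(x,y) over outcomes with X > Z gives 11/9.
E[min(X, Z) | X > Z] = (11/9) / (2/3) = 11/6.

11/6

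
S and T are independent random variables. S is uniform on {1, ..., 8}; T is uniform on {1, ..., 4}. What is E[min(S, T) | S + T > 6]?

P(S + T > 6) = 9/16.
Summing min(S,T)·P(x,y) over outcomes with S + T > 6 gives 49/32.
E[min(S, T) | S + T > 6] = (49/32) / (9/16) = 49/18.

49/18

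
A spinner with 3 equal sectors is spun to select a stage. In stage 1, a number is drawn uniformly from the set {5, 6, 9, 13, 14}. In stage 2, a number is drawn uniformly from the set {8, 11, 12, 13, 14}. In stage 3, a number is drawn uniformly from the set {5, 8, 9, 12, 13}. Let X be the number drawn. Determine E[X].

E[X | stage 1] = (5+6+9+13+14)/5 = 47/5.
E[X | stage 2] = (8+11+12+13+14)/5 = 58/5.
E[X | stage 3] = (5+8+9+12+13)/5 = 47/5.
By the law of total expectation,
E[X] = (1/3)·(47/5) + (1/3)·(58/5) + (1/3)·(47/5) = 152/15.

152/15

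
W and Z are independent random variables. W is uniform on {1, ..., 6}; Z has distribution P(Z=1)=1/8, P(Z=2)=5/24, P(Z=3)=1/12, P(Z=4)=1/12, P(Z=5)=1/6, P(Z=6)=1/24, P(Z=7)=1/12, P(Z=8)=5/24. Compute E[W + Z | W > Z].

P(W > Z) = 49/144.
Summing (W+Z)·P(x,y) over outcomes with W > Z gives 335/144.
E[W + Z | W > Z] = (335/144) / (49/144) = 335/49.

335/49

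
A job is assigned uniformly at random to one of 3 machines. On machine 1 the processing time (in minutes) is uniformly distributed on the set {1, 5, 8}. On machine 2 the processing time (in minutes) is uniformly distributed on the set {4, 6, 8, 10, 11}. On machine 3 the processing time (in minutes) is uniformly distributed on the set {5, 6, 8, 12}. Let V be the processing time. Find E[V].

1213/180

E[V | machine 1] = (1+5+8)/3 = 14/3.
E[V | machine 2] = (4+6+8+10+11)/5 = 39/5.
E[V | machine 3] = (5+6+8+12)/4 = 31/4.
E[V] = (1/3)·(14/3) + (1/3)·(39/5) + (1/3)·(31/4) = 1213/180.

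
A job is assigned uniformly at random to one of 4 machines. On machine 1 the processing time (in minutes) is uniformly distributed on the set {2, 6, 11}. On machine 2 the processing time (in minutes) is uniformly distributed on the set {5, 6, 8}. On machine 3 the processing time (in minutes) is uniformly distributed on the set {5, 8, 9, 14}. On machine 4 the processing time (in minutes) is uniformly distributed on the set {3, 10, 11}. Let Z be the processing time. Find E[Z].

89/12

E[Z | machine 1] = (2+6+11)/3 = 19/3.
E[Z | machine 2] = (5+6+8)/3 = 19/3.
E[Z | machine 3] = (5+8+9+14)/4 = 9.
E[Z | machine 4] = (3+10+11)/3 = 8.
By the law of total expectation,
E[Z] = (1/4)·(19/3) + (1/4)·(19/3) + (1/4)·(9) + (1/4)·(8) = 89/12.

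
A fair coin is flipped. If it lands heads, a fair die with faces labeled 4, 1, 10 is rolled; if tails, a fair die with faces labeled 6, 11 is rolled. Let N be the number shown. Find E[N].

27/4

E[N | heads] = (4+1+10)/3 = 5.
E[N | tails] = (6+11)/2 = 17/2.
By the law of total expectation,
E[N] = (1/2)·(5) + (1/2)·(17/2) = 27/4.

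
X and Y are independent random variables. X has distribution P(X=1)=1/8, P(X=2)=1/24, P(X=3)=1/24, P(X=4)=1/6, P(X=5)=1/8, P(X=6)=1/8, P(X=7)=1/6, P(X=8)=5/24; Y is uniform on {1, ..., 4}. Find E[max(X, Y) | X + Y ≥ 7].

425/66

P(X + Y ≥ 7) = 11/16.
Summing max(X,Y)·P(x,y) over outcomes with X + Y ≥ 7 gives 425/96.
E[max(X, Y) | X + Y ≥ 7] = (425/96) / (11/16) = 425/66.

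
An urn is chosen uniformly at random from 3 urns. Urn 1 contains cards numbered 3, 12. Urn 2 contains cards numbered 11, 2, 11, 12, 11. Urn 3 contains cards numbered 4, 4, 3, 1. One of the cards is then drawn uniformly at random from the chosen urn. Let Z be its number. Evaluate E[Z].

199/30

E[Z | urn 1] = (3+12)/2 = 15/2.
E[Z | urn 2] = (11+2+11+12+11)/5 = 47/5.
E[Z | urn 3] = (4+4+3+1)/4 = 3.
By the law of total expectation,
E[Z] = (1/3)·(15/2) + (1/3)·(47/5) + (1/3)·(3) = 199/30.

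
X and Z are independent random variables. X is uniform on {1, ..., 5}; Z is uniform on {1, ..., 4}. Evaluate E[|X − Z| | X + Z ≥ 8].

1

P(X + Z ≥ 8) = 3/20.
Summing |X−Z|·P(x,y) over outcomes with X + Z ≥ 8 gives 3/20.
E[|X − Z| | X + Z ≥ 8] = (3/20) / (3/20) = 1.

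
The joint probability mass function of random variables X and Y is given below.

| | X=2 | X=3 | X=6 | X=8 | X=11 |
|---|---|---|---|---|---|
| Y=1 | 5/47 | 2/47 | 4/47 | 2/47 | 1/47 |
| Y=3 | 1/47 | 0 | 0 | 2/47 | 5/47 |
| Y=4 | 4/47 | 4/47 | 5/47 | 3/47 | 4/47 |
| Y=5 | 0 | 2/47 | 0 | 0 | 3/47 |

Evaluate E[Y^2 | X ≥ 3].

P(X ≥ 3) = 37/47.
Summing Y^2·P(X=x,Y=y) over the conditioning event gives 453/47.
E[Y^2 | X ≥ 3] = (453/47) / (37/47) = 453/37.

453/37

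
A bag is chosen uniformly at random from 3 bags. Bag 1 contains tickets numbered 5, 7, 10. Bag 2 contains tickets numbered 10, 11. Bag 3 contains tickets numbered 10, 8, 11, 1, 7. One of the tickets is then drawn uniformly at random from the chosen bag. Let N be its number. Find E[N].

E[N | bag 1] = (5+7+10)/3 = 22/3.
E[N | bag 2] = (10+11)/2 = 21/2.
E[N | bag 3] = (10+8+11+1+7)/5 = 37/5.
By the law of total expectation,
E[N] = (1/3)·(22/3) + (1/3)·(21/2) + (1/3)·(37/5) = 757/90.

757/90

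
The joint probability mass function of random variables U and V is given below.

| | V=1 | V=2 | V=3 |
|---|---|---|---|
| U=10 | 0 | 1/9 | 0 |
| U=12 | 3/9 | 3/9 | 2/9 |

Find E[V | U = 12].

P(U = 12) = 8/9.
Σ V·P over the event = 1·(3/9) + 2·(3/9) + 3·(2/9) = 5/3.
E[V | U = 12] = (5/3) / (8/9) = 15/8.

15/8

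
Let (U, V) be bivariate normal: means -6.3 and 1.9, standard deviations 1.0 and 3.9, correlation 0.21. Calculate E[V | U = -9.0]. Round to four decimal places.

E[V | U=x] = μ_V + ρ(σ_V/σ_U)(x − μ_U) for jointly normal variables.
E[V | U=-9.0] = 1.9 + (0.21)·(3.9/1.0)·(-9.0 − (-6.3)) = 1.9 + (0.819)·(-2.7) = -0.3113.

-0.3113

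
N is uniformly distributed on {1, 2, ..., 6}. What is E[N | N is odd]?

Given N is odd, N is equally likely to be any of {1, 3, 5}.
E[N | N is odd] = (1 + 3 + 5) / 3 = 3.

3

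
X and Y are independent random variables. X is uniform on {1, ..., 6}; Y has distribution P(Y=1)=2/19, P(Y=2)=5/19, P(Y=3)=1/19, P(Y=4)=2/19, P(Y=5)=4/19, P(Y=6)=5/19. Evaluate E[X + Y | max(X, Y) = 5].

233/30

P(max(X, Y) = 5) = 5/19.
Summing (X+Y)·P(x,y) over outcomes with max(X, Y) = 5 gives 233/114.
E[X + Y | max(X, Y) = 5] = (233/114) / (5/19) = 233/30.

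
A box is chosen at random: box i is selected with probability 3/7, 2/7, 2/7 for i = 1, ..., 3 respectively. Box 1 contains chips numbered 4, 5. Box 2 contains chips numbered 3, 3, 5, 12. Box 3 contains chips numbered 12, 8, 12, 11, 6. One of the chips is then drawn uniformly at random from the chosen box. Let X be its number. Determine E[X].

223/35

E[X | box 1] = (4+5)/2 = 9/2.
E[X | box 2] = (3+3+5+12)/4 = 23/4.
E[X | box 3] = (12+8+12+11+6)/5 = 49/5.
By the law of total expectation,
E[X] = (3/7)·(9/2) + (2/7)·(23/4) + (2/7)·(49/5) = 223/35.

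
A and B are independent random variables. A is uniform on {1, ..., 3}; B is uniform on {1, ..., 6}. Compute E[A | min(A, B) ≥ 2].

Outcomes with min(A, B) ≥ 2: (2,2), (2,3), (2,4), (2,5), (2,6), (3,2), (3,3), (3,4), (3,5), (3,6), each with probability 1/18.
E[A | min(A, B) ≥ 2] = (2 + 2 + 2 + 2 + 2 + 3 + 3 + 3 + 3 + 3) / 10 = 5/2.

5/2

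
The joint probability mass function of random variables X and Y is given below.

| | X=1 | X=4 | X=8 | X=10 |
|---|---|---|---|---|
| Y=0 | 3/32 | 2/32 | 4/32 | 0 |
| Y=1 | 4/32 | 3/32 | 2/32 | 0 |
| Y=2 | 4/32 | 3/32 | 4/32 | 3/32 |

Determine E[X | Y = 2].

39/7

P(Y = 2) = 7/16.
Σ X·P over the event = 1·(4/32) + 4·(3/32) + 8·(4/32) + 10·(3/32) = 39/16.
E[X | Y = 2] = (39/16) / (7/16) = 39/7.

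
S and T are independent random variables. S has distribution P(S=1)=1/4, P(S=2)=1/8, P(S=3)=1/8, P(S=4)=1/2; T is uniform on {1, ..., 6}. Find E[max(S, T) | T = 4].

P(T = 4) = 1/6.
Summing max(S,T)·P(x,y) over outcomes with T = 4 gives 2/3.
E[max(S, T) | T = 4] = (2/3) / (1/6) = 4.

4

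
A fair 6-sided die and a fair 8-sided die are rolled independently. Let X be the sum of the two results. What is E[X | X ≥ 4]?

P(X ≥ 4) = 15/16.
E[X | X ≥ 4] = (47/6) / (15/16) = 376/45.

376/45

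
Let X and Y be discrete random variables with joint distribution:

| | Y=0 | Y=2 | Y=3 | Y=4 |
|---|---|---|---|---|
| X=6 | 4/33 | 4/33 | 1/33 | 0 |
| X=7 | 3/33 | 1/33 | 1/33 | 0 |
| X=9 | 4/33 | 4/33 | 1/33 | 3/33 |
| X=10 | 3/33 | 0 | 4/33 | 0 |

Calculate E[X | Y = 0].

P(Y = 0) = 14/33.
Σ X·P over the event = 6·(4/33) + 7·(3/33) + 9·(4/33) + 10·(3/33) = 37/11.
E[X | Y = 0] = (37/11) / (14/33) = 111/14.

111/14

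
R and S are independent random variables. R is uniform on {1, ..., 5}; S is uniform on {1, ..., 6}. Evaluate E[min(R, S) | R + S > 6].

P(R + S > 6) = 1/2.
Summing min(R,S)·P(x,y) over outcomes with R + S > 6 gives 8/5.
E[min(R, S) | R + S > 6] = (8/5) / (1/2) = 16/5.

16/5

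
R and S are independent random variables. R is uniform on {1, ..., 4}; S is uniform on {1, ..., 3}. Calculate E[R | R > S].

P(R > S) = 1/2.
Summing R·P(x,y) over outcomes with R > S gives 5/3.
E[R | R > S] = (5/3) / (1/2) = 10/3.

10/3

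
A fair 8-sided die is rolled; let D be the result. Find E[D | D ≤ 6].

7/2

Given D ≤ 6, D is equally likely to be any of {1, 2, 3, 4, 5, 6}.
E[D | D ≤ 6] = (1 + 2 + 3 + 4 + 5 + 6) / 6 = 7/2.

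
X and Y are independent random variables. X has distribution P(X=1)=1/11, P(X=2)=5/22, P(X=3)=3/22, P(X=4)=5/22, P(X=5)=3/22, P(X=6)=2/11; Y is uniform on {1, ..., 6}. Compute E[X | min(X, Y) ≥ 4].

59/12

P(min(X, Y) ≥ 4) = 3/11.
Summing X·P(x,y) over outcomes with min(X, Y) ≥ 4 gives 59/44.
E[X | min(X, Y) ≥ 4] = (59/44) / (3/11) = 59/12.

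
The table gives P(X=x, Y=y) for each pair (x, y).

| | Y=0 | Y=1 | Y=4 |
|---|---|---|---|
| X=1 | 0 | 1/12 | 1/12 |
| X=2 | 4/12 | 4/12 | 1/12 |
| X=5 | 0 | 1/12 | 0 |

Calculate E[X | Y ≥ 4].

P(Y ≥ 4) = 1/6.
Σ X·P over the event = 1·(1/12) + 2·(1/12) = 1/4.
E[X | Y ≥ 4] = (1/4) / (1/6) = 3/2.

3/2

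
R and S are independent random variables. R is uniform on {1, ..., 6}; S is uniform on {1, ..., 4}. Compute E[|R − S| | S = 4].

3/2

Outcomes with S = 4: (1,4), (2,4), (3,4), (4,4), (5,4), (6,4), each with probability 1/24.
E[|R − S| | S = 4] = (3 + 2 + 1 + 0 + 1 + 2) / 6 = 3/2.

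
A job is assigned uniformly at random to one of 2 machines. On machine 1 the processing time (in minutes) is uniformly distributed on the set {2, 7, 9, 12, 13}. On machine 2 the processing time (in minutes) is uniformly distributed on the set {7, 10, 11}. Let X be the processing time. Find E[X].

E[X | machine 1] = (2+7+9+12+13)/5 = 43/5.
E[X | machine 2] = (7+10+11)/3 = 28/3.
E[X] = (1/2)·(43/5) + (1/2)·(28/3) = 269/30.

269/30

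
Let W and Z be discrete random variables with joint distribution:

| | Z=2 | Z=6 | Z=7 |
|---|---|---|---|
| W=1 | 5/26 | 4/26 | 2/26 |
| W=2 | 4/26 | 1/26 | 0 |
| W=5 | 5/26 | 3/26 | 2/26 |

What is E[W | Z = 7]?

3

P(Z = 7) = 2/13.
Summing W·P(W=x,Z=y) over the conditioning event gives 6/13.
E[W | Z = 7] = (6/13) / (2/13) = 3.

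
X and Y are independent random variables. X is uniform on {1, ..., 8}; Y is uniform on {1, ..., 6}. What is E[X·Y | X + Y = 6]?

Outcomes with X + Y = 6: (1,5), (2,4), (3,3), (4,2), (5,1), each with probability 1/48.
E[X·Y | X + Y = 6] = (5 + 8 + 9 + 8 + 5) / 5 = 7.

7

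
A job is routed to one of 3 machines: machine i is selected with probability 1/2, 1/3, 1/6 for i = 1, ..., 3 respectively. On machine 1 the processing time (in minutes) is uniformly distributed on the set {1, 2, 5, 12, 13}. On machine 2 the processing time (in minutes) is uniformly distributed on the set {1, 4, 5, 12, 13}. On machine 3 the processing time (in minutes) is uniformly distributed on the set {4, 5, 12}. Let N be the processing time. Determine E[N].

34/5

E[N | machine 1] = (1+2+5+12+13)/5 = 33/5.
E[N | machine 2] = (1+4+5+12+13)/5 = 7.
E[N | machine 3] = (4+5+12)/3 = 7.
E[N] = (1/2)·(33/5) + (1/3)·(7) + (1/6)·(7) = 34/5.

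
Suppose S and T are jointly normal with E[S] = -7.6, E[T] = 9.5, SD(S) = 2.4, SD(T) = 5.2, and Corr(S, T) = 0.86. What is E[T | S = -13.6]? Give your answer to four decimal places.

-1.6800

The regression of T on S has slope ρ·σ_T/σ_S and passes through (μ_S, μ_T).
E[T | S=-13.6] = 9.5 + (0.86)·(5.2/2.4)·(-13.6 − (-7.6)) = 9.5 + (1.86333)·(-6) = -1.6800.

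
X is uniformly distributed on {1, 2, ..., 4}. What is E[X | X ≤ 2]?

Given X ≤ 2, X is equally likely to be any of {1, 2}.
E[X | X ≤ 2] = (1 + 2) / 2 = 3/2.

3/2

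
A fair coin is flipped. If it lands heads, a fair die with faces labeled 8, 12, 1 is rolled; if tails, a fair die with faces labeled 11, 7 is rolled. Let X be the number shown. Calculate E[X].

E[X | heads] = (8+12+1)/3 = 7.
E[X | tails] = (11+7)/2 = 9.
By the law of total expectation,
E[X] = (1/2)·(7) + (1/2)·(9) = 8.

8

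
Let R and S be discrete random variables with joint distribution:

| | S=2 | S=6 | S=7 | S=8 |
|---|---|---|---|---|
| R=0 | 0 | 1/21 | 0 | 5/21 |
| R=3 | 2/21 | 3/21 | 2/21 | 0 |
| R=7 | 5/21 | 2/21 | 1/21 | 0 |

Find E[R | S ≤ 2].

P(S ≤ 2) = 1/3.
Σ R·P over the event = 3·(2/21) + 7·(5/21) = 41/21.
E[R | S ≤ 2] = (41/21) / (1/3) = 41/7.

41/7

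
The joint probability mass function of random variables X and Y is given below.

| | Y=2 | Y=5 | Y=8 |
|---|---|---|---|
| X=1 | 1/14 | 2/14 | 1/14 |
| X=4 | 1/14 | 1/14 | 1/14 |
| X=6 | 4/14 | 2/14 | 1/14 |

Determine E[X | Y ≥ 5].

29/8

P(Y ≥ 5) = 4/7.
Σ X·P over the event = 1·(2/14) + 1·(1/14) + 4·(1/14) + 4·(1/14) + 6·(2/14) + 6·(1/14) = 29/14.
E[X | Y ≥ 5] = (29/14) / (4/7) = 29/8.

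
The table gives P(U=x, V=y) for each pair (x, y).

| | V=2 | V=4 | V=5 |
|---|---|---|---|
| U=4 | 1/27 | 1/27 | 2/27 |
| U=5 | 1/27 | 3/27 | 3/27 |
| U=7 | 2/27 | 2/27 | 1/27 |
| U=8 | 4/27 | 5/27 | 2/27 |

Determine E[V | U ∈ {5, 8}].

P(U ∈ {5, 8}) = 2/3.
Σ V·P over the event = 2·(1/27) + 4·(3/27) + 5·(3/27) + 2·(4/27) + 4·(5/27) + 5·(2/27) = 67/27.
E[V | U ∈ {5, 8}] = (67/27) / (2/3) = 67/18.

67/18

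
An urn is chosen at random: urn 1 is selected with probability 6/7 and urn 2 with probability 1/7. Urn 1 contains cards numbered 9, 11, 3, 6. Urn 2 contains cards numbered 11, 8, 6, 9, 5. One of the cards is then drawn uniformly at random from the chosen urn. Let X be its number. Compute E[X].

513/70

E[X | urn 1] = (9+11+3+6)/4 = 29/4.
E[X | urn 2] = (11+8+6+9+5)/5 = 39/5.
E[X] = (6/7)·(29/4) + (1/7)·(39/5) = 513/70.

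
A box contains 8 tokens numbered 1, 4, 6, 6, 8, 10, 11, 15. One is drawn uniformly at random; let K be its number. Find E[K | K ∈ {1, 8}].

9/2

P(K ∈ {1, 8}) = 1/4.
Σ over the event: 1·1/8 + 8·1/8 = 9/8.
E[K | K ∈ {1, 8}] = (9/8) / (1/4) = 9/2.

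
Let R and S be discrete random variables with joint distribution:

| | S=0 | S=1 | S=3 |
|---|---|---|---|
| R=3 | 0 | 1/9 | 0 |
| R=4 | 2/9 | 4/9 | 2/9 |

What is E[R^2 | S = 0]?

P(S = 0) = 2/9.
Σ R^2·P over the event = 16·(2/9) = 32/9.
E[R^2 | S = 0] = (32/9) / (2/9) = 16.

16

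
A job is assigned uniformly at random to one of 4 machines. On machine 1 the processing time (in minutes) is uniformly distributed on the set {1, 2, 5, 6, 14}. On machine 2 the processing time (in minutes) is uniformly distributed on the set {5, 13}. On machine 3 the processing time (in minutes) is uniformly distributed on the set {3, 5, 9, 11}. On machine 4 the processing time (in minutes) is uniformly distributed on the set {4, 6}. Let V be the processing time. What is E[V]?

133/20

E[V | machine 1] = (1+2+5+6+14)/5 = 28/5.
E[V | machine 2] = (5+13)/2 = 9.
E[V | machine 3] = (3+5+9+11)/4 = 7.
E[V | machine 4] = (4+6)/2 = 5.
By the law of total expectation,
E[V] = (1/4)·(28/5) + (1/4)·(9) + (1/4)·(7) + (1/4)·(5) = 133/20.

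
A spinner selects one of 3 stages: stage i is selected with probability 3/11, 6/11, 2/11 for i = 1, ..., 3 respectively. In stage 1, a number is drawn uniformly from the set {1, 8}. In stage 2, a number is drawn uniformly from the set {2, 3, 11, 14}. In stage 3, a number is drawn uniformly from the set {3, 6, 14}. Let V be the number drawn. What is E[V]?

E[V | stage 1] = (1+8)/2 = 9/2.
E[V | stage 2] = (2+3+11+14)/4 = 15/2.
E[V | stage 3] = (3+6+14)/3 = 23/3.
E[V] = (3/11)·(9/2) + (6/11)·(15/2) + (2/11)·(23/3) = 443/66.

443/66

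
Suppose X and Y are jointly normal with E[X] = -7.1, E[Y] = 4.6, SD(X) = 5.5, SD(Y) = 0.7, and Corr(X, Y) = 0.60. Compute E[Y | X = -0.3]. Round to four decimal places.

5.1193

The regression of Y on X has slope ρ·σ_Y/σ_X and passes through (μ_X, μ_Y).
E[Y | X=-0.3] = 4.6 + (0.60)·(0.7/5.5)·(-0.3 − (-7.1)) = 4.6 + (0.076364)·(6.8) = 5.1193.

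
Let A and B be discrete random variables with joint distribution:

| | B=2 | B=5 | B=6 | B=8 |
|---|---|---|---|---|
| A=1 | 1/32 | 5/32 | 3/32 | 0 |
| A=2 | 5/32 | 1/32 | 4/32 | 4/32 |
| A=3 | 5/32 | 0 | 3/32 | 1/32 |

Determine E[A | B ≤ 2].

26/11

P(B ≤ 2) = 11/32.
Summing A·P(A=x,B=y) over the conditioning event gives 13/16.
E[A | B ≤ 2] = (13/16) / (11/32) = 26/11.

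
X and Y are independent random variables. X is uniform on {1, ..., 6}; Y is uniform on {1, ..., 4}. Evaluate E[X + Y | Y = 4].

15/2

Outcomes with Y = 4: (1,4), (2,4), (3,4), (4,4), (5,4), (6,4), each with probability 1/24.
E[X + Y | Y = 4] = (5 + 6 + 7 + 8 + 9 + 10) / 6 = 15/2.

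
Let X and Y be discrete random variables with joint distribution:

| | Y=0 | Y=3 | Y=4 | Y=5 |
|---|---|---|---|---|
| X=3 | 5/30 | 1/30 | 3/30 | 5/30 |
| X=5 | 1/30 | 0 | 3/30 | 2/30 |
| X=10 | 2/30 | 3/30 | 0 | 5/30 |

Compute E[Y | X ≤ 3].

20/7

P(X ≤ 3) = 7/15.
Summing Y·P(X=x,Y=y) over the conditioning event gives 4/3.
E[Y | X ≤ 3] = (4/3) / (7/15) = 20/7.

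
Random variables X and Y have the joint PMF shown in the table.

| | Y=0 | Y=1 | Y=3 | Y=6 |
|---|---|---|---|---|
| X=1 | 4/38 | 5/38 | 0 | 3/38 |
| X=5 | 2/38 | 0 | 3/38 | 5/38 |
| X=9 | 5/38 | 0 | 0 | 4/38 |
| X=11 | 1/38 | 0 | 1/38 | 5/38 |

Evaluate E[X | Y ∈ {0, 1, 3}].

P(Y ∈ {0, 1, 3}) = 21/38.
Σ X·P over the event = 1·(4/38) + 1·(5/38) + 5·(2/38) + 5·(3/38) + 9·(5/38) + 11·(1/38) + 11·(1/38) = 101/38.
E[X | Y ∈ {0, 1, 3}] = (101/38) / (21/38) = 101/21.

101/21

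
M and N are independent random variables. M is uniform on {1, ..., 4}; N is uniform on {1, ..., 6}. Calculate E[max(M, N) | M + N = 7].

19/4

P(M + N = 7) = 1/6.
Summing max(M,N)·P(x,y) over outcomes with M + N = 7 gives 19/24.
E[max(M, N) | M + N = 7] = (19/24) / (1/6) = 19/4.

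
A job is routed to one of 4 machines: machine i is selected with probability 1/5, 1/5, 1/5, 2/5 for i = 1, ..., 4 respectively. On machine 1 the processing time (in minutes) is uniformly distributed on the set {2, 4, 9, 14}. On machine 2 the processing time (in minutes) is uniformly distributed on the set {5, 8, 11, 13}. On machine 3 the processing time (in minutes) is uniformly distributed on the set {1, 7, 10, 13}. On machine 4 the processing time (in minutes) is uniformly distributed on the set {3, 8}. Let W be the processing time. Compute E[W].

E[W | machine 1] = (2+4+9+14)/4 = 29/4.
E[W | machine 2] = (5+8+11+13)/4 = 37/4.
E[W | machine 3] = (1+7+10+13)/4 = 31/4.
E[W | machine 4] = (3+8)/2 = 11/2.
E[W] = (1/5)·(29/4) + (1/5)·(37/4) + (1/5)·(31/4) + (2/5)·(11/2) = 141/20.

141/20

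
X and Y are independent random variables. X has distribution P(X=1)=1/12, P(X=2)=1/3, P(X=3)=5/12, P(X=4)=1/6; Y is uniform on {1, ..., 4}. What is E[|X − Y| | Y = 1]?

5/3

P(Y = 1) = 1/4.
Summing |X−Y|·P(x,y) over outcomes with Y = 1 gives 5/12.
E[|X − Y| | Y = 1] = (5/12) / (1/4) = 5/3.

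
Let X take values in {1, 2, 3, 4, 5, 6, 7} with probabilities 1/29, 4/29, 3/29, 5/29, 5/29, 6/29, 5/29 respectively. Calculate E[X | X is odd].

P(X is odd) = 14/29.
Σ over the event: 1·1/29 + 3·3/29 + 5·5/29 + 7·5/29 = 70/29.
E[X | X is odd] = (70/29) / (14/29) = 5.

5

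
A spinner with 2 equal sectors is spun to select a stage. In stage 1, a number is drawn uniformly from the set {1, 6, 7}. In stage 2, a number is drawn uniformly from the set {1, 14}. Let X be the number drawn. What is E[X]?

E[X | stage 1] = (1+6+7)/3 = 14/3.
E[X | stage 2] = (1+14)/2 = 15/2.
E[X] = (1/2)·(14/3) + (1/2)·(15/2) = 73/12.

73/12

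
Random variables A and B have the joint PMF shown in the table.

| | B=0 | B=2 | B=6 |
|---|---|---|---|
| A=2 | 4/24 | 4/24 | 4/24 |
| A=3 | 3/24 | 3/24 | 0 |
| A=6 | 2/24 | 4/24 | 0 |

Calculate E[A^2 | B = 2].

P(B = 2) = 11/24.
Σ A^2·P over the event = 4·(4/24) + 9·(3/24) + 36·(4/24) = 187/24.
E[A^2 | B = 2] = (187/24) / (11/24) = 17.

17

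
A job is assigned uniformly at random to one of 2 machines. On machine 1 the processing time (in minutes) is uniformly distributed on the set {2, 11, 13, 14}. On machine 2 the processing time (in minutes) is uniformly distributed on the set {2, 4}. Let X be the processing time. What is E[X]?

E[X | machine 1] = (2+11+13+14)/4 = 10.
E[X | machine 2] = (2+4)/2 = 3.
By the law of total expectation,
E[X] = (1/2)·(10) + (1/2)·(3) = 13/2.

13/2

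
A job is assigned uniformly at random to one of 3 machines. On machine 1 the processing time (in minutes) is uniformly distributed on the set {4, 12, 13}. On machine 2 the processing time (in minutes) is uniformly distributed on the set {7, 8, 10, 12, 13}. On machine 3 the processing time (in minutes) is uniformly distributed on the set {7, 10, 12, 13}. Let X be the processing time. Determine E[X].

181/18

E[X | machine 1] = (4+12+13)/3 = 29/3.
E[X | machine 2] = (7+8+10+12+13)/5 = 10.
E[X | machine 3] = (7+10+12+13)/4 = 21/2.
E[X] = (1/3)·(29/3) + (1/3)·(10) + (1/3)·(21/2) = 181/18.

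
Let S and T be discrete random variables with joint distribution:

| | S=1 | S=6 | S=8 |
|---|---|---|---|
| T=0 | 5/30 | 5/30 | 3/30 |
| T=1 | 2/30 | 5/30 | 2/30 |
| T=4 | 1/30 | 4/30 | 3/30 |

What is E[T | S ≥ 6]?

P(S ≥ 6) = 11/15.
Σ T·P over the event = 0·(5/30) + 1·(5/30) + 4·(4/30) + 0·(3/30) + 1·(2/30) + 4·(3/30) = 7/6.
E[T | S ≥ 6] = (7/6) / (11/15) = 35/22.

35/22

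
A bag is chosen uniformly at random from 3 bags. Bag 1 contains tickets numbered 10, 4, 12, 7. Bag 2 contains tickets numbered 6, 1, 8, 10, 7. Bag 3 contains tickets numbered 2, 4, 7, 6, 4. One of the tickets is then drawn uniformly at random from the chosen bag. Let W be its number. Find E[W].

E[W | bag 1] = (10+4+12+7)/4 = 33/4.
E[W | bag 2] = (6+1+8+10+7)/5 = 32/5.
E[W | bag 3] = (2+4+7+6+4)/5 = 23/5.
E[W] = (1/3)·(33/4) + (1/3)·(32/5) + (1/3)·(23/5) = 77/12.

77/12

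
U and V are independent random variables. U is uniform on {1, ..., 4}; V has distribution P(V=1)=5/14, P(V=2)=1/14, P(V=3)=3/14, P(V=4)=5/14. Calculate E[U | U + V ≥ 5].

P(U + V ≥ 5) = 9/14.
Summing U·P(x,y) over outcomes with U + V ≥ 5 gives 13/7.
E[U | U + V ≥ 5] = (13/7) / (9/14) = 26/9.

26/9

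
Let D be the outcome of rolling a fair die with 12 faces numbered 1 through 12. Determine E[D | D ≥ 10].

Given D ≥ 10, D is equally likely to be any of {10, 11, 12}.
E[D | D ≥ 10] = (10 + 11 + 12) / 3 = 11.

11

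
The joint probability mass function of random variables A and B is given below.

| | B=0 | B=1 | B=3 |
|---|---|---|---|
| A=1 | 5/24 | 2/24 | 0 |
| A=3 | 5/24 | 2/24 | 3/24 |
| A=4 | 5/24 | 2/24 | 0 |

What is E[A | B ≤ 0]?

8/3

P(B ≤ 0) = 5/8.
Summing A·P(A=x,B=y) over the conditioning event gives 5/3.
E[A | B ≤ 0] = (5/3) / (5/8) = 8/3.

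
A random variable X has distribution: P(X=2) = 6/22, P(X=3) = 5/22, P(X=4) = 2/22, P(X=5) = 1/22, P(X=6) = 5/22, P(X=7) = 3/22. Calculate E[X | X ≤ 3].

P(X ≤ 3) = 1/2.
Σ over the event: 2·3/11 + 3·5/22 = 27/22.
E[X | X ≤ 3] = (27/22) / (1/2) = 27/11.

27/11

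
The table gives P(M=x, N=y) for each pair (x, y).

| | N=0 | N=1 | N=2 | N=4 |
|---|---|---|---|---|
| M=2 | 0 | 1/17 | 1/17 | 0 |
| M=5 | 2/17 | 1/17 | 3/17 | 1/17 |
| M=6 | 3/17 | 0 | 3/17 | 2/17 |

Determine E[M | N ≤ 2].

5

P(N ≤ 2) = 14/17.
Summing M·P(M=x,N=y) over the conditioning event gives 70/17.
E[M | N ≤ 2] = (70/17) / (14/17) = 5.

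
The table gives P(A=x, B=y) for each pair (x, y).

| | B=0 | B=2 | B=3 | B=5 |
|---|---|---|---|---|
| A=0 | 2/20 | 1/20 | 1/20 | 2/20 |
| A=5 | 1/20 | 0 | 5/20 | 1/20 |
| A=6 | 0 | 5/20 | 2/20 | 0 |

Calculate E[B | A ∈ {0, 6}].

31/13

P(A ∈ {0, 6}) = 13/20.
Σ B·P over the event = 0·(2/20) + 2·(1/20) + 3·(1/20) + 5·(2/20) + 2·(5/20) + 3·(2/20) = 31/20.
E[B | A ∈ {0, 6}] = (31/20) / (13/20) = 31/13.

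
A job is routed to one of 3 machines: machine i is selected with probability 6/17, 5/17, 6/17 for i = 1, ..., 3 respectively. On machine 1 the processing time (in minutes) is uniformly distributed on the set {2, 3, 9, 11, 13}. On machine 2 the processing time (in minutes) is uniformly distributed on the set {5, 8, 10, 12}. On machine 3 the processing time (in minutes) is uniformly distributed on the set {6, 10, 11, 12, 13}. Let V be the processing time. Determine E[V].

E[V | machine 1] = (2+3+9+11+13)/5 = 38/5.
E[V | machine 2] = (5+8+10+12)/4 = 35/4.
E[V | machine 3] = (6+10+11+12+13)/5 = 52/5.
By the law of total expectation,
E[V] = (6/17)·(38/5) + (5/17)·(35/4) + (6/17)·(52/5) = 607/68.

607/68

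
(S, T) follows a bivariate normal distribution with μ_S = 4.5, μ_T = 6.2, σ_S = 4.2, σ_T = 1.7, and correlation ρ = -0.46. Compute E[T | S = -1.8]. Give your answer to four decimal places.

7.3730

The regression of T on S has slope ρ·σ_T/σ_S and passes through (μ_S, μ_T).
E[T | S=-1.8] = 6.2 + (-0.46)·(1.7/4.2)·(-1.8 − (4.5)) = 6.2 + (-0.18619)·(-6.3) = 7.3730.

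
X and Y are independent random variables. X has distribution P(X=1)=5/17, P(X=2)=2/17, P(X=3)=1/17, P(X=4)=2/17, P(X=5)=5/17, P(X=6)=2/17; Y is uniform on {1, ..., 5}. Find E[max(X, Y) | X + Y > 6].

41/8

P(X + Y > 6) = 8/17.
Summing max(X,Y)·P(x,y) over outcomes with X + Y > 6 gives 41/17.
E[max(X, Y) | X + Y > 6] = (41/17) / (8/17) = 41/8.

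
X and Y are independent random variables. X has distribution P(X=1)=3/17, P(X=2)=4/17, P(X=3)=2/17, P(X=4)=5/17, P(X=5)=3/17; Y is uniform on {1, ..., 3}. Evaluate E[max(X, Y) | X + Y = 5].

P(X + Y = 5) = 11/51.
Summing max(X,Y)·P(x,y) over outcomes with X + Y = 5 gives 38/51.
E[max(X, Y) | X + Y = 5] = (38/51) / (11/51) = 38/11.

38/11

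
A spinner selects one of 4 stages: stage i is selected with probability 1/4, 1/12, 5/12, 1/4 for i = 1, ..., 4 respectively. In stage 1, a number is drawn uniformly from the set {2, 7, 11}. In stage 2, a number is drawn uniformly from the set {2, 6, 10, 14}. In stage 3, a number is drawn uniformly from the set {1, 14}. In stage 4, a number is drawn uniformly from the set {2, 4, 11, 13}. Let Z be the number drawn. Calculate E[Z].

E[Z | stage 1] = (2+7+11)/3 = 20/3.
E[Z | stage 2] = (2+6+10+14)/4 = 8.
E[Z | stage 3] = (1+14)/2 = 15/2.
E[Z | stage 4] = (2+4+11+13)/4 = 15/2.
By the law of total expectation,
E[Z] = (1/4)·(20/3) + (1/12)·(8) + (5/12)·(15/2) + (1/4)·(15/2) = 22/3.

22/3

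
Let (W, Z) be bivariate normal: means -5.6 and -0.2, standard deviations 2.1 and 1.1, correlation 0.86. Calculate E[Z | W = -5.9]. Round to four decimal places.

-0.3351

E[Z | W=x] = μ_Z + ρ(σ_Z/σ_W)(x − μ_W) for jointly normal variables.
E[Z | W=-5.9] = -0.2 + (0.86)·(1.1/2.1)·(-5.9 − (-5.6)) = -0.2 + (0.45048)·(-0.3) = -0.3351.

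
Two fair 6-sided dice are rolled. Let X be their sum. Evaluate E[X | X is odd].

7

P(X is odd) = 1/2.
Σ over the event: 3·1/18 + 5·1/9 + 7·1/6 + 9·1/9 + 11·1/18 = 7/2.
E[X | X is odd] = (7/2) / (1/2) = 7.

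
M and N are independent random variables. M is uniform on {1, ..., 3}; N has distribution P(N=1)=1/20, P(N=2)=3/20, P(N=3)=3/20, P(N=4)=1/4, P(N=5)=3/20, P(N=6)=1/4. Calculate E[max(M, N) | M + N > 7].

P(M + N > 7) = 13/60.
Summing max(M,N)·P(x,y) over outcomes with M + N > 7 gives 5/4.
E[max(M, N) | M + N > 7] = (5/4) / (13/60) = 75/13.

75/13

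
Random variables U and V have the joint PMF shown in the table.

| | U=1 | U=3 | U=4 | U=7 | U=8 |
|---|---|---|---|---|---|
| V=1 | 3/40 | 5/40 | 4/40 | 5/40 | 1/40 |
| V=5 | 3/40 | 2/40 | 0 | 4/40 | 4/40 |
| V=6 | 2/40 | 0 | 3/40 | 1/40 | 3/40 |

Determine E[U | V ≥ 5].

57/11

P(V ≥ 5) = 11/20.
Σ U·P over the event = 1·(3/40) + 1·(2/40) + 3·(2/40) + 4·(3/40) + 7·(4/40) + 7·(1/40) + 8·(4/40) + 8·(3/40) = 57/20.
E[U | V ≥ 5] = (57/20) / (11/20) = 57/11.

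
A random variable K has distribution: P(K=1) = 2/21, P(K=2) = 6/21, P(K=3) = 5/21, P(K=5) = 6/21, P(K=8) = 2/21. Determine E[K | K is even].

P(K is even) = 8/21.
Σ over the event: 2·2/7 + 8·2/21 = 4/3.
E[K | K is even] = (4/3) / (8/21) = 7/2.

7/2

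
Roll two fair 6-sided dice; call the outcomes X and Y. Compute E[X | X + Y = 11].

11/2

Outcomes with X + Y = 11: (5,6), (6,5), each with probability 1/36.
E[X | X + Y = 11] = (5 + 6) / 2 = 11/2.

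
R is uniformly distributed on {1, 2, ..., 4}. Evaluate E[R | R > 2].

Given R > 2, R is equally likely to be any of {3, 4}.
E[R | R > 2] = (3 + 4) / 2 = 7/2.

7/2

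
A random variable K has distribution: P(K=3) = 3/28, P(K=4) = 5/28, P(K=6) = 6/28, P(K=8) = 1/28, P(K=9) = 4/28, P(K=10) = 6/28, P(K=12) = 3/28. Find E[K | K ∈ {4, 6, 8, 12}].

P(K ∈ {4, 6, 8, 12}) = 15/28.
Σ over the event: 4·5/28 + 6·3/14 + 8·1/28 + 12·3/28 = 25/7.
E[K | K ∈ {4, 6, 8, 12}] = (25/7) / (15/28) = 20/3.

20/3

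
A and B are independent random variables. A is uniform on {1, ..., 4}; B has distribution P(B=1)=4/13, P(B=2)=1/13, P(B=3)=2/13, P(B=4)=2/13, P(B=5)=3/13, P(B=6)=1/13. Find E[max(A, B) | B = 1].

5/2

P(B = 1) = 4/13.
Summing max(A,B)·P(x,y) over outcomes with B = 1 gives 10/13.
E[max(A, B) | B = 1] = (10/13) / (4/13) = 5/2.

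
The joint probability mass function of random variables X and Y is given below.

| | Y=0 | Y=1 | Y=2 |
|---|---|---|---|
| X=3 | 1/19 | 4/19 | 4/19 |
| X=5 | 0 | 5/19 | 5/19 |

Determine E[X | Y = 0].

3

P(Y = 0) = 1/19.
Σ X·P over the event = 3·(1/19) = 3/19.
E[X | Y = 0] = (3/19) / (1/19) = 3.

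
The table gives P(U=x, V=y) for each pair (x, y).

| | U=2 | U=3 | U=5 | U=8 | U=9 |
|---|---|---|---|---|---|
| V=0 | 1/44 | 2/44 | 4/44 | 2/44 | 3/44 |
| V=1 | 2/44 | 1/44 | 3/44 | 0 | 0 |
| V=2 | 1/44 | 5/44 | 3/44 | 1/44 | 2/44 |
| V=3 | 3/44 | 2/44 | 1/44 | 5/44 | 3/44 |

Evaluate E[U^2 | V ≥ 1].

265/8

P(V ≥ 1) = 8/11.
Summing U^2·P(U=x,V=y) over the conditioning event gives 265/11.
E[U^2 | V ≥ 1] = (265/11) / (8/11) = 265/8.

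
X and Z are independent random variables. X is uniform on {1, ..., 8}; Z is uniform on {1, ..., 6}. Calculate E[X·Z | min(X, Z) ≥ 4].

P(min(X, Z) ≥ 4) = 5/16.
Summing XZ·P(x,y) over outcomes with min(X, Z) ≥ 4 gives 75/8.
E[X·Z | min(X, Z) ≥ 4] = (75/8) / (5/16) = 30.

30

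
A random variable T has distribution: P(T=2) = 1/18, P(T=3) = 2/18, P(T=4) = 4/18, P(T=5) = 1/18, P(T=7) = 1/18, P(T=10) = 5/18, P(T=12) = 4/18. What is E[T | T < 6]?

29/8

P(T < 6) = 4/9.
Σ over the event: 2·1/18 + 3·1/9 + 4·2/9 + 5·1/18 = 29/18.
E[T | T < 6] = (29/18) / (4/9) = 29/8.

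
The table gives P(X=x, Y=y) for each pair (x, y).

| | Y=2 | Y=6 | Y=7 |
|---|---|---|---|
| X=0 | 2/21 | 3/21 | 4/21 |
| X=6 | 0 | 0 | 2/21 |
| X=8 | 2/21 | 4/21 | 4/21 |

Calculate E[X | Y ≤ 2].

P(Y ≤ 2) = 4/21.
Σ X·P over the event = 0·(2/21) + 8·(2/21) = 16/21.
E[X | Y ≤ 2] = (16/21) / (4/21) = 4.

4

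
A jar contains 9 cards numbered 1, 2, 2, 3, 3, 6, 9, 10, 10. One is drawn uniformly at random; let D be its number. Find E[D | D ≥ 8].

29/3

P(D ≥ 8) = 1/3.
Σ over the event: 9·1/9 + 10·2/9 = 29/9.
E[D | D ≥ 8] = (29/9) / (1/3) = 29/3.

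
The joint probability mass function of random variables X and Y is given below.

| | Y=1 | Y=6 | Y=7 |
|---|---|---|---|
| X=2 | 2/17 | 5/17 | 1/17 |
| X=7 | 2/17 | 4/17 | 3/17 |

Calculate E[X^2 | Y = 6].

24

P(Y = 6) = 9/17.
Σ X^2·P over the event = 4·(5/17) + 49·(4/17) = 216/17.
E[X^2 | Y = 6] = (216/17) / (9/17) = 24.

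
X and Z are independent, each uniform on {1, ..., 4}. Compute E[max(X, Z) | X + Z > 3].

45/13

P(X + Z > 3) = 13/16.
Summing max(X,Z)·P(x,y) over outcomes with X + Z > 3 gives 45/16.
E[max(X, Z) | X + Z > 3] = (45/16) / (13/16) = 45/13.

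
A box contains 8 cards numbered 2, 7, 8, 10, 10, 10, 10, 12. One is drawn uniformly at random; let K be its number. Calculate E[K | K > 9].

P(K > 9) = 5/8.
Σ over the event: 10·1/2 + 12·1/8 = 13/2.
E[K | K > 9] = (13/2) / (5/8) = 52/5.

52/5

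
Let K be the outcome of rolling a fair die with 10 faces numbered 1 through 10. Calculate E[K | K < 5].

Given K < 5, K is equally likely to be any of {1, 2, 3, 4}.
E[K | K < 5] = (1 + 2 + 3 + 4) / 4 = 5/2.

5/2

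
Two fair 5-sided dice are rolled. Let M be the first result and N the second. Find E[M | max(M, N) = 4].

22/7

Outcomes with max(M, N) = 4: (1,4), (2,4), (3,4), (4,1), (4,2), (4,3), (4,4), each with probability 1/25.
E[M | max(M, N) = 4] = (1 + 2 + 3 + 4 + 4 + 4 + 4) / 7 = 22/7.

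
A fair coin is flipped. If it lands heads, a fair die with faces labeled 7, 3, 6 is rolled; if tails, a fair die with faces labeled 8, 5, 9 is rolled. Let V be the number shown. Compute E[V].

E[V | heads] = (7+3+6)/3 = 16/3.
E[V | tails] = (8+5+9)/3 = 22/3.
By the law of total expectation,
E[V] = (1/2)·(16/3) + (1/2)·(22/3) = 19/3.

19/3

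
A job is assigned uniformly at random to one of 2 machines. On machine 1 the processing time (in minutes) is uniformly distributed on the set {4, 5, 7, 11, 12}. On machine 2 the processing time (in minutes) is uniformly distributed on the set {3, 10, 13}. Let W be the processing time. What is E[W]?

E[W | machine 1] = (4+5+7+11+12)/5 = 39/5.
E[W | machine 2] = (3+10+13)/3 = 26/3.
By the law of total expectation,
E[W] = (1/2)·(39/5) + (1/2)·(26/3) = 247/30.

247/30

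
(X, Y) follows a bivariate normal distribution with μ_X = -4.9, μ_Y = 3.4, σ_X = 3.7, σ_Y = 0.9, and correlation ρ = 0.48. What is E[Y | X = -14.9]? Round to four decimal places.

2.2324

For a bivariate normal, E[Y | X=x] = μ_Y + ρ·(σ_Y/σ_X)·(x − μ_X).
E[Y | X=-14.9] = 3.4 + (0.48)·(0.9/3.7)·(-14.9 − (-4.9)) = 3.4 + (0.11676)·(-10) = 2.2324.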